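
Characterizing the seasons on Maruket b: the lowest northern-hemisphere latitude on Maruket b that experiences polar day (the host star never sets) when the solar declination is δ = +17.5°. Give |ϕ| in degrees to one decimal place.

Polar day requires cos h₀ = −tan ϕ tan δ ≤ −1, i.e. tan ϕ tan δ ≥ 1.
The boundary is |tan ϕ| · |tan δ| = 1, so |ϕ| = 90° − |δ| = 90° − 17.5° = 72.5° in the northern hemisphere.

|ϕ| = 72.5°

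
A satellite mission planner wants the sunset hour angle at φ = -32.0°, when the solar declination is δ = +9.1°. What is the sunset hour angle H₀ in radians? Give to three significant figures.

cos H₀ = −tan φ · tan δ = −tan(-32.0°) × tan(+9.100°) = 0.1001, so H₀ = 1.4705 rad = 84.26°.

H₀ = 1.47 rad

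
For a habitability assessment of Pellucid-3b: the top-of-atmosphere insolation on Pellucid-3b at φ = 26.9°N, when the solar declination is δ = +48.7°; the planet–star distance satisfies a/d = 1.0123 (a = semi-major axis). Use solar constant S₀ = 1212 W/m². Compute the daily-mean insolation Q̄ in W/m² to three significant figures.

Q̄ ≈ 484 W/m²

cos H₀ = −tan(+26.9°) tan(+48.700°) = -0.5775, H₀ = 2.1864 rad.
Bracket: H₀ sin φ sin δ + cos φ cos δ sin H₀ = 2.1864×0.45243×0.75126 + 0.89180×0.66000×0.81640 = 0.743141 + 0.480523 = 1.223664.
Inverse-square distance factor (a/d)² = 1.0123² = 1.024751.
Q̄ = (S₀/π) × 1.024751 × [bracket] = (1212/π) × 1.024751 × 1.223664 = 483.8 W/m².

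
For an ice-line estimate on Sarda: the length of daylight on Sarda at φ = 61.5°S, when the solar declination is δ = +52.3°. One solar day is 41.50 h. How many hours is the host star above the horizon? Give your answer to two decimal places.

cos H₀ = −tan φ · tan δ = 2.3830 ≥ 1, so the host star never rises (polar night) and H₀ = 0.
Daylight = 2H₀/(2π) × 41.50 h = (0.0000/π) × 41.50 = 0.00 h.

0.00 h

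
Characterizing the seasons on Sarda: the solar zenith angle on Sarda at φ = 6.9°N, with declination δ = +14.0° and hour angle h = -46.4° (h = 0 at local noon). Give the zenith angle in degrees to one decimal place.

cos θ_z = sin φ sin δ + cos φ cos δ cos h = 0.029064 + 0.664289 = 0.693353.
θ_z = arccos(0.693353) = 46.1°.

θ_z = 46.1°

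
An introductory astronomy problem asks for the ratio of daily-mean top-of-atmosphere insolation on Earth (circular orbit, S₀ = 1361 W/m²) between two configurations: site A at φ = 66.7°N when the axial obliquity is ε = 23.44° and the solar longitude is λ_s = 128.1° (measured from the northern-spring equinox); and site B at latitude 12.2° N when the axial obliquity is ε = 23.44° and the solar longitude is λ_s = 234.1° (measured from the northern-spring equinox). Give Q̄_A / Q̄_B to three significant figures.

— Configuration A (φ=+66.7°):
Solar declination: sin δ = sin ε · sin λ_s = sin 23.44° × sin 128.1° = 0.31303, so δ = +18.242°.
cos H₀ = −tan(+66.7°) tan(+18.242°) = -0.7653, H₀ = 2.4423 rad.
Bracket: H₀ sin φ sin δ + cos φ cos δ sin H₀ = 2.4423×0.91845×0.31303 + 0.39555×0.94974×0.64365 = 0.702167 + 0.241800 = 0.943967.
Q̄ = (S₀/π) × [bracket] = (1361/π) × 0.943967 = 408.95 W/m².
— Configuration B (φ=+12.2°):
Solar declination: sin δ = sin ε · sin λ_s = sin 23.44° × sin 234.1° = -0.32223, so δ = -18.798°.
cos H₀ = −tan(+12.2°) tan(-18.798°) = 0.0736, H₀ = 1.4971 rad.
Bracket: H₀ sin φ sin δ + cos φ cos δ sin H₀ = 1.4971×0.21132×-0.32223 + 0.97742×0.94666×0.99729 = -0.101943 + 0.922777 = 0.820834.
Q̄ = (S₀/π) × [bracket] = (1361/π) × 0.820834 = 355.60 W/m².
Ratio Q̄_A / Q̄_B = 408.95 / 355.60 = 1.150.

Q̄_A / Q̄_B ≈ 1.15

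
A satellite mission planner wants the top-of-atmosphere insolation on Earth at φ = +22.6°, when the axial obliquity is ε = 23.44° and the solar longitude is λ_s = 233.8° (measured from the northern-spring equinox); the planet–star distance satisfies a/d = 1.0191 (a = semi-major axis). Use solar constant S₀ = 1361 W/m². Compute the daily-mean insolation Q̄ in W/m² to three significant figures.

Solar declination: sin δ = sin ε · sin λ_s = sin 23.44° × sin 233.8° = -0.32100, so δ = -18.723°.
cos H₀ = −tan(+22.6°) tan(-18.723°) = 0.1411, H₀ = 1.4292 rad.
Bracket: H₀ sin φ sin δ + cos φ cos δ sin H₀ = 1.4292×0.38430×-0.32100 + 0.92321×0.94708×0.99000 = -0.176307 + 0.865610 = 0.689303.
Inverse-square distance factor (a/d)² = 1.0191² = 1.038565.
Q̄ = (S₀/π) × 1.038565 × [bracket] = (1361/π) × 1.038565 × 0.689303 = 310.1 W/m².

Q̄ ≈ 310 W/m²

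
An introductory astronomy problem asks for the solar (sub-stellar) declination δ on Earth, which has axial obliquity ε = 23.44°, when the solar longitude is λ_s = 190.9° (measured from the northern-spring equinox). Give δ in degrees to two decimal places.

δ = -4.31°

sin δ = sin ε · sin λ_s = sin 23.44° × sin 190.9° = -0.075220.
δ = arcsin(-0.075220) = -4.31°.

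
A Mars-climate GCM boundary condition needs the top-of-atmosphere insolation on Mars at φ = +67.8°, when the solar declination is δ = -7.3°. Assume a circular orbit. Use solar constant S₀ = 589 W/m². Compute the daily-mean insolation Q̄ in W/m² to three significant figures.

Q̄ ≈ 39.1 W/m²

cos H₀ = −tan(+67.8°) tan(-7.300°) = 0.3139, H₀ = 1.2515 rad.
Bracket: H₀ sin φ sin δ + cos φ cos δ sin H₀ = 1.2515×0.92587×-0.12706 + 0.37784×0.99189×0.94945 = -0.147228 + 0.355831 = 0.208603.
Q̄ = (S₀/π) × [bracket] = (589/π) × 0.208603 = 39.11 W/m².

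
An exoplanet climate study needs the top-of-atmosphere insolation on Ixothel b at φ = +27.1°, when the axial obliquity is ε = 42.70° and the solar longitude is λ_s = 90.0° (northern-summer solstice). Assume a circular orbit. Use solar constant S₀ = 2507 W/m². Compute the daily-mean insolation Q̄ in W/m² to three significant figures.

Solar declination: sin δ = sin ε · sin λ_s = sin 42.70° × sin 90.0° = 0.67816, so δ = +42.700°.
cos H₀ = −tan(+27.1°) tan(+42.700°) = -0.4722, H₀ = 2.0626 rad.
Bracket: H₀ sin φ sin δ + cos φ cos δ sin H₀ = 2.0626×0.45554×0.67816 + 0.89021×0.73491×0.88149 = 0.637197 + 0.576692 = 1.213889.
Q̄ = (S₀/π) × [bracket] = (2507/π) × 1.213889 = 968.7 W/m².

Q̄ ≈ 969 W/m²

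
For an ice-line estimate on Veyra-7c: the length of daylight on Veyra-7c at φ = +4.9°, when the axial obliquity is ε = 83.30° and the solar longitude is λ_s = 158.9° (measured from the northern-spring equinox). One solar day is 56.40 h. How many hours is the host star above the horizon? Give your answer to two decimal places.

28.79 h

Solar declination: sin δ = sin ε · sin λ_s = sin 83.30° × sin 158.9° = 0.35754, so δ = +20.949°.
cos H₀ = −tan φ · tan δ = −tan(+4.9°) × tan(+20.949°) = -0.0328, so H₀ = 1.6036 rad = 91.88°.
Daylight = 2H₀/(2π) × 56.40 h = (1.6036/π) × 56.40 = 28.79 h.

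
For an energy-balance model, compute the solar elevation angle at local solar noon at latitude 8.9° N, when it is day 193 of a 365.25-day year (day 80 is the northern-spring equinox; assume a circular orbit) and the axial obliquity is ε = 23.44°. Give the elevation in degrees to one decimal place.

Solar longitude: λ_s = 360° × (193 − 80)/365.25 = 111.376°.
sin δ = sin 23.44° × sin 111.376° = 0.37042, so δ = +21.742°.
At local noon the hour angle is zero, so the zenith angle equals |φ − δ| = |+8.9° − (+21.742°)| = 12.842°.
Elevation = 90° − 12.842° = 77.2°.

77.2°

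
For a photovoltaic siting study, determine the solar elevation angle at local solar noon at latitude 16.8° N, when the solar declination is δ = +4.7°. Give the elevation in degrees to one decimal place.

At local noon the hour angle is zero, so the zenith angle equals |ϕ − δ| = |+16.8° − (+4.700°)| = 12.100°.
Elevation = 90° − 12.100° = 77.9°.

77.9°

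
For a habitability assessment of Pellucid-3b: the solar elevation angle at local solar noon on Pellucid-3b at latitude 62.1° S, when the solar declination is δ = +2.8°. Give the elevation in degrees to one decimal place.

At local noon the hour angle is zero, so the zenith angle equals |ϕ − δ| = |-62.1° − (+2.800°)| = 64.900°.
Elevation = 90° − 64.900° = 25.1°.

25.1°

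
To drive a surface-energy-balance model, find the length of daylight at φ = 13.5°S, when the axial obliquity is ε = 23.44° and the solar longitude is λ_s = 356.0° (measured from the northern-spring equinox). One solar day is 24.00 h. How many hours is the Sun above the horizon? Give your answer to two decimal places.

12.05 h

Solar declination: sin δ = sin ε · sin λ_s = sin 23.44° × sin 356.0° = -0.02775, so δ = -1.590°.
cos H₀ = −tan φ · tan δ = −tan(-13.5°) × tan(-1.590°) = -0.0067, so H₀ = 1.5775 rad = 90.38°.
Daylight = 2H₀/(2π) × 24.00 h = (1.5775/π) × 24.00 = 12.05 h.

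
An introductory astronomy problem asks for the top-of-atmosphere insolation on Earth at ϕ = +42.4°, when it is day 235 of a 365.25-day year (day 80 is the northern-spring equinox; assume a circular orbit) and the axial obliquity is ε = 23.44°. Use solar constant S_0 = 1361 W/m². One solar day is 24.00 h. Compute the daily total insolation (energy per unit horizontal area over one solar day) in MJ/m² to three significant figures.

Solar longitude: L_s = 360° × (235 − 80)/365.25 = 152.772°.
sin δ = sin 23.44° × sin 152.772° = 0.18200, so δ = +10.486°.
cos h₀ = −tan(+42.4°) tan(+10.486°) = -0.1690, h₀ = 1.7406 rad.
Bracket: h₀ sin ϕ sin δ + cos ϕ cos δ sin h₀ = 1.7406×0.67430×0.18200 + 0.73846×0.98330×0.98561 = 0.213611 + 0.715679 = 0.929290.
Q̄ = (S_0/π) × [bracket] = (1361/π) × 0.929290 = 402.59 W/m².
Daily total = Q̄ × 24.00 h × 3600 s/h = 402.59 × 24.00 × 3600 / 10⁶ = 34.78 MJ/m².

34.8 MJ/m²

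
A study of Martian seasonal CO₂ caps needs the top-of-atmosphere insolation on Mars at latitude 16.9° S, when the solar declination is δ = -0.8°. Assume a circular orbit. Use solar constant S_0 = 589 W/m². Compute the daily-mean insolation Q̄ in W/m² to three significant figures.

cos h₀ = −tan(-16.9°) tan(-0.800°) = -0.0042, h₀ = 1.5750 rad.
Bracket: h₀ sin ϕ sin δ + cos ϕ cos δ sin h₀ = 1.5750×-0.29070×-0.01396 + 0.95681×0.99990×0.99999 = 0.006392 + 0.956705 = 0.963097.
Q̄ = (S_0/π) × [bracket] = (589/π) × 0.963097 = 180.6 W/m².

Q̄ ≈ 181 W/m²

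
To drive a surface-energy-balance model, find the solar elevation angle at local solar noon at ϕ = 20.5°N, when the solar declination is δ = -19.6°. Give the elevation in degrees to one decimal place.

At local noon the hour angle is zero, so the zenith angle equals |ϕ − δ| = |+20.5° − (-19.600°)| = 40.100°.
Elevation = 90° − 40.100° = 49.9°.

49.9°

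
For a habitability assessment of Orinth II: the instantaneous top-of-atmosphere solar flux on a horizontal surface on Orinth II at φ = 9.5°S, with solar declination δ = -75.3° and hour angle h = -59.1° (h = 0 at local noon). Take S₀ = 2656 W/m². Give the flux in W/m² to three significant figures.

cos θ_z = sin φ sin δ + cos φ cos δ cos h = 0.159645 + 0.128528 = 0.288173.
Flux = S₀ · cos θ_z = 2656 × 0.288173 = 765.4 W/m².

765 W/m²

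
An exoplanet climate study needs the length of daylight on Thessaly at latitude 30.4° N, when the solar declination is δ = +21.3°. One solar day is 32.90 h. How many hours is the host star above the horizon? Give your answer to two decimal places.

cos h₀ = −tan ϕ · tan δ = −tan(+30.4°) × tan(+21.300°) = -0.2287, so h₀ = 1.8016 rad = 103.22°.
Daylight = 2h₀/(2π) × 32.90 h = (1.8016/π) × 32.90 = 18.87 h.

18.87 h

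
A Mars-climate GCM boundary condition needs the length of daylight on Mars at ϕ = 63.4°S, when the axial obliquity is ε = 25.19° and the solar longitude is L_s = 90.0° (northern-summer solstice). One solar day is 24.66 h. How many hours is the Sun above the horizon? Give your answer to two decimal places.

Solar declination: sin δ = sin ε · sin L_s = sin 25.19° × sin 90.0° = 0.42562, so δ = +25.190°.
cos h₀ = −tan ϕ · tan δ = −tan(-63.4°) × tan(+25.190°) = 0.9393, so h₀ = 0.3503 rad = 20.07°.
Daylight = 2h₀/(2π) × 24.66 h = (0.3503/π) × 24.66 = 2.75 h.

2.75 h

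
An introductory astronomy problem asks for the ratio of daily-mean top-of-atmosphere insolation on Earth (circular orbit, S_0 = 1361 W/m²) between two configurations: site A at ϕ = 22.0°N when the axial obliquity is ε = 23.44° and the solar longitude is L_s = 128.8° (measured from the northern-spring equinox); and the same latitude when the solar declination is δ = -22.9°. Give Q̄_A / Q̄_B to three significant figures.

Q̄_A / Q̄_B ≈ 1.68

— Configuration A (ϕ=+22.0°):
Solar declination: sin δ = sin ε · sin L_s = sin 23.44° × sin 128.8° = 0.31001, so δ = +18.060°.
cos h₀ = −tan(+22.0°) tan(+18.060°) = -0.1317, h₀ = 1.7029 rad.
Bracket: h₀ sin ϕ sin δ + cos ϕ cos δ sin h₀ = 1.7029×0.37461×0.31001 + 0.92718×0.95073×0.99128 = 0.197763 + 0.873811 = 1.071574.
Q̄ = (S_0/π) × [bracket] = (1361/π) × 1.071574 = 464.23 W/m².
— Configuration B (ϕ=+22.0°):
cos h₀ = −tan(+22.0°) tan(-22.900°) = 0.1707, h₀ = 1.3993 rad.
Bracket: h₀ sin ϕ sin δ + cos ϕ cos δ sin h₀ = 1.3993×0.37461×-0.38912 + 0.92718×0.92119×0.98533 = -0.203974 + 0.841579 = 0.637605.
Q̄ = (S_0/π) × [bracket] = (1361/π) × 0.637605 = 276.22 W/m².
Ratio Q̄_A / Q̄_B = 464.23 / 276.22 = 1.681.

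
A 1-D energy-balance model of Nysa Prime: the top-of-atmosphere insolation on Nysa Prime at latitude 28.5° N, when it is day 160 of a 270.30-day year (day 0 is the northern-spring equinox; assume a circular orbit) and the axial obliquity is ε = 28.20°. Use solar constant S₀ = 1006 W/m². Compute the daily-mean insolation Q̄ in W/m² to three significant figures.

Q̄ ≈ 213 W/m²

Solar longitude: λ_s = 360° × (160 − 0)/270.30 = 213.097°.
sin δ = sin 28.20° × sin 213.097° = -0.25804, so δ = -14.954°.
cos H₀ = −tan(+28.5°) tan(-14.954°) = 0.1450, H₀ = 1.4253 rad.
Bracket: H₀ sin φ sin δ + cos φ cos δ sin H₀ = 1.4253×0.47716×-0.25804 + 0.87882×0.96614×0.98943 = -0.175492 + 0.840089 = 0.664597.
Q̄ = (S₀/π) × [bracket] = (1006/π) × 0.664597 = 212.8 W/m².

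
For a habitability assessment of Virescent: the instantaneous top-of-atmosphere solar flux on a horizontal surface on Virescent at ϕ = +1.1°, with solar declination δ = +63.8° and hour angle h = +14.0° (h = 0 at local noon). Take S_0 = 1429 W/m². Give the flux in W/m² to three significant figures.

cos θ_z = sin ϕ sin δ + cos ϕ cos δ cos h = 0.017225 + 0.428312 = 0.445537.
Flux = S_0 · cos θ_z = 1429 × 0.445537 = 636.7 W/m².

637 W/m²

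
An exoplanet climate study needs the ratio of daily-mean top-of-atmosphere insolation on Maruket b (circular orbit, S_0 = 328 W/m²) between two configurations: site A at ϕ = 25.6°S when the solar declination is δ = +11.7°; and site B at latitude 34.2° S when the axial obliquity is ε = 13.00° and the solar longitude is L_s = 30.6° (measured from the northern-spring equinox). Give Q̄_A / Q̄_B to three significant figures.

— Configuration A (ϕ=-25.6°):
cos h₀ = −tan(-25.6°) tan(+11.700°) = 0.0992, h₀ = 1.4714 rad.
Bracket: h₀ sin ϕ sin δ + cos ϕ cos δ sin h₀ = 1.4714×-0.43209×0.20279 + 0.90183×0.97922×0.99507 = -0.128929 + 0.878736 = 0.749807.
Q̄ = (S_0/π) × [bracket] = (328/π) × 0.749807 = 78.284 W/m².
— Configuration B (ϕ=-34.2°):
Solar declination: sin δ = sin ε · sin L_s = sin 13.00° × sin 30.6° = 0.11451, so δ = +6.575°.
cos h₀ = −tan(-34.2°) tan(+6.575°) = 0.0783, h₀ = 1.4924 rad.
Bracket: h₀ sin ϕ sin δ + cos ϕ cos δ sin h₀ = 1.4924×-0.56208×0.11451 + 0.82708×0.99342×0.99693 = -0.096057 + 0.819115 = 0.723058.
Q̄ = (S_0/π) × [bracket] = (328/π) × 0.723058 = 75.491 W/m².
Ratio Q̄_A / Q̄_B = 78.284 / 75.491 = 1.037.

Q̄_A / Q̄_B ≈ 1.04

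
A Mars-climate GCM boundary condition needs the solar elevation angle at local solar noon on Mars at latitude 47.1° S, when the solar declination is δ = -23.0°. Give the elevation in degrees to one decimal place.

At local noon the hour angle is zero, so the zenith angle equals |φ − δ| = |-47.1° − (-23.000°)| = 24.100°.
Elevation = 90° − 24.100° = 65.9°.

65.9°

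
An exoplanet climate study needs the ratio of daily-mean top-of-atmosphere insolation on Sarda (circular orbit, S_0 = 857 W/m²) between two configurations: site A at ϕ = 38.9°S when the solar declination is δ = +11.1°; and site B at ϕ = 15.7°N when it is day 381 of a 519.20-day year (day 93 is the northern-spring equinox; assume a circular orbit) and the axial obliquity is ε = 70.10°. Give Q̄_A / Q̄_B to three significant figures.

Q̄_A / Q̄_B ≈ 0.746

— Configuration A (ϕ=-38.9°):
cos h₀ = −tan(-38.9°) tan(+11.100°) = 0.1583, h₀ = 1.4118 rad.
Bracket: h₀ sin ϕ sin δ + cos ϕ cos δ sin h₀ = 1.4118×-0.62796×0.19252 + 0.77824×0.98129×0.98739 = -0.170679 + 0.754049 = 0.583370.
Q̄ = (S_0/π) × [bracket] = (857/π) × 0.583370 = 159.14 W/m².
— Configuration B (ϕ=+15.7°):
Solar longitude: L_s = 360° × (381 − 93)/519.20 = 199.692°.
sin δ = sin 70.10° × sin 199.692° = -0.31684, so δ = -18.472°.
cos h₀ = −tan(+15.7°) tan(-18.472°) = 0.0939, h₀ = 1.4768 rad.
Bracket: h₀ sin ϕ sin δ + cos ϕ cos δ sin h₀ = 1.4768×0.27060×-0.31684 + 0.96269×0.94848×0.99558 = -0.126616 + 0.909056 = 0.782440.
Q̄ = (S_0/π) × [bracket] = (857/π) × 0.782440 = 213.44 W/m².
Ratio Q̄_A / Q̄_B = 159.14 / 213.44 = 0.7456.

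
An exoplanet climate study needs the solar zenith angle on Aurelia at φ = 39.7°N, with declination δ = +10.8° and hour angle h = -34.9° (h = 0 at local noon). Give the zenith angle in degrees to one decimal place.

θ_z = 42.3°

cos θ_z = sin φ sin δ + cos φ cos δ cos h = 0.119693 + 0.619847 = 0.739540.
θ_z = arccos(0.739540) = 42.3°.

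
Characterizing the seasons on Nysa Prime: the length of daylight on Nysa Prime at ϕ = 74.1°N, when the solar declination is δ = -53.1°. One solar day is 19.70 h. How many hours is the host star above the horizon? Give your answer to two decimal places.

0.00 h

cos h₀ = −tan ϕ · tan δ = 4.6756 ≥ 1, so the host star never rises (polar night) and h₀ = 0.
Daylight = 2h₀/(2π) × 19.70 h = (0.0000/π) × 19.70 = 0.00 h.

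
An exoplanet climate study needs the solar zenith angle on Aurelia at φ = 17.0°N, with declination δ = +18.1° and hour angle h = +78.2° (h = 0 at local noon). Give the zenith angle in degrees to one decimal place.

cos θ_z = sin φ sin δ + cos φ cos δ cos h = 0.090833 + 0.185883 = 0.276716.
θ_z = arccos(0.276716) = 73.9°.

θ_z = 73.9°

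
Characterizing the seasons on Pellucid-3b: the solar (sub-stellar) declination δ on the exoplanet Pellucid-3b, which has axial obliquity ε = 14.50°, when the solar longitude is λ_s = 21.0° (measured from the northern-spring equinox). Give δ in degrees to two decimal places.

δ = +5.15°

sin δ = sin ε · sin λ_s = sin 14.50° × sin 21.0° = 0.089728.
δ = arcsin(0.089728) = +5.15°.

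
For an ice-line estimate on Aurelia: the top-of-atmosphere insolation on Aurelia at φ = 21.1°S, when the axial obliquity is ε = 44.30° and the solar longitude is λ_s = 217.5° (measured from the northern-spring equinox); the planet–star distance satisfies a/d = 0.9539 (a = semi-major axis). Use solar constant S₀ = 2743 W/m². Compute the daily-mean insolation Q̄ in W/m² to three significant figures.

Q̄ ≈ 873 W/m²

Solar declination: sin δ = sin ε · sin λ_s = sin 44.30° × sin 217.5° = -0.42517, so δ = -25.161°.
cos H₀ = −tan(-21.1°) tan(-25.161°) = -0.1813, H₀ = 1.7531 rad.
Bracket: H₀ sin φ sin δ + cos φ cos δ sin H₀ = 1.7531×-0.36000×-0.42517 + 0.93295×0.90511×0.98344 = 0.268332 + 0.830439 = 1.098771.
Inverse-square distance factor (a/d)² = 0.9539² = 0.909925.
Q̄ = (S₀/π) × 0.909925 × [bracket] = (2743/π) × 0.909925 × 1.098771 = 872.9 W/m².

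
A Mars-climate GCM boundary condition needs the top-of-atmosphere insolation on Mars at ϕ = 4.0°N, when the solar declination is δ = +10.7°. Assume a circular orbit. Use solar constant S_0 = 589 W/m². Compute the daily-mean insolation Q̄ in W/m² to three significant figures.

Q̄ ≈ 188 W/m²

cos h₀ = −tan(+4.0°) tan(+10.700°) = -0.0132, h₀ = 1.5840 rad.
Bracket: h₀ sin ϕ sin δ + cos ϕ cos δ sin h₀ = 1.5840×0.06976×0.18567 + 0.99756×0.98261×0.99991 = 0.020517 + 0.980124 = 1.000641.
Q̄ = (S_0/π) × [bracket] = (589/π) × 1.000641 = 187.6 W/m².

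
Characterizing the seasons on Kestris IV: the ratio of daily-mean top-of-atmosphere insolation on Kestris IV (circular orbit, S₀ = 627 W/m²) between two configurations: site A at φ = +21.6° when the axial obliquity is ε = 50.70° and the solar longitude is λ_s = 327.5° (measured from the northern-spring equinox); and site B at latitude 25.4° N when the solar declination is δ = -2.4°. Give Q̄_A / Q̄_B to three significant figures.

— Configuration A (φ=+21.6°):
Solar declination: sin δ = sin ε · sin λ_s = sin 50.70° × sin 327.5° = -0.41578, so δ = -24.569°.
cos H₀ = −tan(+21.6°) tan(-24.569°) = 0.1810, H₀ = 1.3888 rad.
Bracket: H₀ sin φ sin δ + cos φ cos δ sin H₀ = 1.3888×0.36812×-0.41578 + 0.92978×0.90946×0.98348 = -0.212565 + 0.831628 = 0.619063.
Q̄ = (S₀/π) × [bracket] = (627/π) × 0.619063 = 123.55 W/m².
— Configuration B (φ=+25.4°):
cos H₀ = −tan(+25.4°) tan(-2.400°) = 0.0199, H₀ = 1.5509 rad.
Bracket: H₀ sin φ sin δ + cos φ cos δ sin H₀ = 1.5509×0.42894×-0.04188 + 0.90334×0.99912×0.99980 = -0.027860 + 0.902365 = 0.874505.
Q̄ = (S₀/π) × [bracket] = (627/π) × 0.874505 = 174.53 W/m².
Ratio Q̄_A / Q̄_B = 123.55 / 174.53 = 0.7079.

Q̄_A / Q̄_B ≈ 0.708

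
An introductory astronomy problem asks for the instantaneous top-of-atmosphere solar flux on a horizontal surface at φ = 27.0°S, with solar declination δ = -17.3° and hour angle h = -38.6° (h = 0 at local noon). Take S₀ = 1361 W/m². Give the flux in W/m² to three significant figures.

cos θ_z = sin φ sin δ + cos φ cos δ cos h = 0.135005 + 0.664838 = 0.799843.
Flux = S₀ · cos θ_z = 1361 × 0.799843 = 1089 W/m².

1.09e+03 W/m²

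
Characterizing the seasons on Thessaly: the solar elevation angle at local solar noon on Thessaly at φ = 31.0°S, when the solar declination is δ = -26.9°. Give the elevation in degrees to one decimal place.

At local noon the hour angle is zero, so the zenith angle equals |φ − δ| = |-31.0° − (-26.900°)| = 4.100°.
Elevation = 90° − 4.100° = 85.9°.

85.9°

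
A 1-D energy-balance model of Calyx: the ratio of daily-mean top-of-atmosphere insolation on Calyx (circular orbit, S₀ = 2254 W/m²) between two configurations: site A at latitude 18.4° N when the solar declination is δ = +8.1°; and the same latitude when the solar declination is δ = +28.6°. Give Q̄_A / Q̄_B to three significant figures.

— Configuration A (φ=+18.4°):
cos H₀ = −tan(+18.4°) tan(+8.100°) = -0.0473, H₀ = 1.6182 rad.
Bracket: H₀ sin φ sin δ + cos φ cos δ sin H₀ = 1.6182×0.31565×0.14090 + 0.94888×0.99002×0.99888 = 0.071970 + 0.938358 = 1.010328.
Q̄ = (S₀/π) × [bracket] = (2254/π) × 1.010328 = 724.88 W/m².
— Configuration B (φ=+18.4°):
cos H₀ = −tan(+18.4°) tan(+28.600°) = -0.1814, H₀ = 1.7532 rad.
Bracket: H₀ sin φ sin δ + cos φ cos δ sin H₀ = 1.7532×0.31565×0.47869 + 0.94888×0.87798×0.98341 = 0.264906 + 0.819277 = 1.084183.
Q̄ = (S₀/π) × [bracket] = (2254/π) × 1.084183 = 777.87 W/m².
Ratio Q̄_A / Q̄_B = 724.88 / 777.87 = 0.9319.

Q̄_A / Q̄_B ≈ 0.932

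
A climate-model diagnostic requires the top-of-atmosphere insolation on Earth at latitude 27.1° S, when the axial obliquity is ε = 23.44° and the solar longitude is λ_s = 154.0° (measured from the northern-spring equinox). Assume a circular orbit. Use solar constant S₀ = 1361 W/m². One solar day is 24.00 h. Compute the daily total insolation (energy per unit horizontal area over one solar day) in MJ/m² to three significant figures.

Solar declination: sin δ = sin ε · sin λ_s = sin 23.44° × sin 154.0° = 0.17438, so δ = +10.043°.
cos H₀ = −tan(-27.1°) tan(+10.043°) = 0.0906, H₀ = 1.4800 rad.
Bracket: H₀ sin φ sin δ + cos φ cos δ sin H₀ = 1.4800×-0.45554×0.17438 + 0.89021×0.98468×0.99589 = -0.117567 + 0.872969 = 0.755402.
Q̄ = (S₀/π) × [bracket] = (1361/π) × 0.755402 = 327.26 W/m².
Daily total = Q̄ × 24.00 h × 3600 s/h = 327.26 × 24.00 × 3600 / 10⁶ = 28.28 MJ/m².

28.3 MJ/m²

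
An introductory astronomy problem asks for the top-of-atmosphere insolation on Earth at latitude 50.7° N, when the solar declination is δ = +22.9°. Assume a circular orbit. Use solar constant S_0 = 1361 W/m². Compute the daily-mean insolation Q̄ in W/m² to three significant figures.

Q̄ ≈ 492 W/m²

cos h₀ = −tan(+50.7°) tan(+22.900°) = -0.5161, h₀ = 2.1131 rad.
Bracket: h₀ sin ϕ sin δ + cos ϕ cos δ sin h₀ = 2.1131×0.77384×0.38912 + 0.63338×0.92119×0.85653 = 0.636290 + 0.499754 = 1.136044.
Q̄ = (S_0/π) × [bracket] = (1361/π) × 1.136044 = 492.2 W/m².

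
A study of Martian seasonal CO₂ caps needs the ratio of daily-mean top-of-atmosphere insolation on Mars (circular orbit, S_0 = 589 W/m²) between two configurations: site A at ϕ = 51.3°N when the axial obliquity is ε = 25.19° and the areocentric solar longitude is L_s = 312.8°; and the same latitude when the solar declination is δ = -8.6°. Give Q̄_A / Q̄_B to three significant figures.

Q̄_A / Q̄_B ≈ 0.587

— Configuration A (ϕ=+51.3°):
sin δ = sin 25.19° × sin 312.8° = -0.31229, so δ = -18.197°.
cos h₀ = −tan(+51.3°) tan(-18.197°) = 0.4103, h₀ = 1.1480 rad.
Bracket: h₀ sin ϕ sin δ + cos ϕ cos δ sin h₀ = 1.1480×0.78043×-0.31229 + 0.62524×0.94999×0.91194 = -0.279791 + 0.541667 = 0.261876.
Q̄ = (S_0/π) × [bracket] = (589/π) × 0.261876 = 49.098 W/m².
— Configuration B (ϕ=+51.3°):
cos h₀ = −tan(+51.3°) tan(-8.600°) = 0.1888, h₀ = 1.3809 rad.
Bracket: h₀ sin ϕ sin δ + cos ϕ cos δ sin h₀ = 1.3809×0.78043×-0.14954 + 0.62524×0.98876×0.98202 = -0.161159 + 0.607097 = 0.445938.
Q̄ = (S_0/π) × [bracket] = (589/π) × 0.445938 = 83.606 W/m².
Ratio Q̄_A / Q̄_B = 49.098 / 83.606 = 0.5873.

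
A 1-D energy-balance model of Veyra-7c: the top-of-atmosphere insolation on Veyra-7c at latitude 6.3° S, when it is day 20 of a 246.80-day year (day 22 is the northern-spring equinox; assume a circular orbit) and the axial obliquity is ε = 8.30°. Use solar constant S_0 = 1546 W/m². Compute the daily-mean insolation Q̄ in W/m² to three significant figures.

Q̄ ≈ 490 W/m²

Solar longitude: L_s = 360° × (20 − 22)/246.80 = -2.917°, i.e. -2.917° + 360° = 357.083°.
sin δ = sin 8.30° × sin 357.083° = -0.00735, so δ = -0.421°.
cos h₀ = −tan(-6.3°) tan(-0.421°) = -0.0008, h₀ = 1.5716 rad.
Bracket: h₀ sin ϕ sin δ + cos ϕ cos δ sin h₀ = 1.5716×-0.10973×-0.00735 + 0.99396×0.99997×1.00000 = 0.001268 + 0.993930 = 0.995198.
Q̄ = (S_0/π) × [bracket] = (1546/π) × 0.995198 = 489.7 W/m².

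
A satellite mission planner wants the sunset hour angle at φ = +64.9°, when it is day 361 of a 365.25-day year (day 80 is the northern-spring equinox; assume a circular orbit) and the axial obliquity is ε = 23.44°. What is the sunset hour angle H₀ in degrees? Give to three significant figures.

Solar longitude: λ_s = 360° × (361 − 80)/365.25 = 276.961°.
sin δ = sin 23.44° × sin 276.961° = -0.39486, so δ = -23.257°.
cos H₀ = −tan φ · tan δ = −tan(+64.9°) × tan(-23.257°) = 0.9175, so H₀ = 0.4091 rad = 23.44°.

H₀ = 23.4°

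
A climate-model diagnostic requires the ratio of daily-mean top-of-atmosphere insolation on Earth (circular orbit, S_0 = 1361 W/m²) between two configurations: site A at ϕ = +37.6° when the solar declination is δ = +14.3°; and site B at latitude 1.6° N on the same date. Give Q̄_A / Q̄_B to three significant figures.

— Configuration A (ϕ=+37.6°):
cos h₀ = −tan(+37.6°) tan(+14.300°) = -0.1963, h₀ = 1.7684 rad.
Bracket: h₀ sin ϕ sin δ + cos ϕ cos δ sin h₀ = 1.7684×0.61015×0.24700 + 0.79229×0.96902×0.98054 = 0.266510 + 0.752805 = 1.019315.
Q̄ = (S_0/π) × [bracket] = (1361/π) × 1.019315 = 441.59 W/m².
— Configuration B (ϕ=+1.6°):
cos h₀ = −tan(+1.6°) tan(+14.300°) = -0.0071, h₀ = 1.5779 rad.
Bracket: h₀ sin ϕ sin δ + cos ϕ cos δ sin h₀ = 1.5779×0.02792×0.24700 + 0.99961×0.96902×0.99997 = 0.010882 + 0.968613 = 0.979495.
Q̄ = (S_0/π) × [bracket] = (1361/π) × 0.979495 = 424.34 W/m².
Ratio Q̄_A / Q̄_B = 441.59 / 424.34 = 1.041.

Q̄_A / Q̄_B ≈ 1.04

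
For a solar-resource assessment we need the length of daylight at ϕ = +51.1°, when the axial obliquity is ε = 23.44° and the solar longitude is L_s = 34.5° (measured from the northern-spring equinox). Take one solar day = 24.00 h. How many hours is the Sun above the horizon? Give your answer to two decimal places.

Solar declination: sin δ = sin ε · sin L_s = sin 23.44° × sin 34.5° = 0.22531, so δ = +13.021°.
cos h₀ = −tan ϕ · tan δ = −tan(+51.1°) × tan(+13.021°) = -0.2866, so h₀ = 1.8615 rad = 106.65°.
Daylight = 2h₀/(2π) × 24.00 h = (1.8615/π) × 24.00 = 14.22 h.

14.22 h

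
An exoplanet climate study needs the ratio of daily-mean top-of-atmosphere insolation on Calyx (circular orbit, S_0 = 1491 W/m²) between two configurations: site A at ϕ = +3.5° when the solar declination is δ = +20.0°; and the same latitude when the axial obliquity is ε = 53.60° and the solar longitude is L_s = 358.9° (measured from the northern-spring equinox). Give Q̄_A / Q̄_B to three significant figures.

Q̄_A / Q̄_B ≈ 0.974

— Configuration A (ϕ=+3.5°):
cos h₀ = −tan(+3.5°) tan(+20.000°) = -0.0223, h₀ = 1.5931 rad.
Bracket: h₀ sin ϕ sin δ + cos ϕ cos δ sin h₀ = 1.5931×0.06105×0.34202 + 0.99813×0.93969×0.99975 = 0.033264 + 0.937698 = 0.970962.
Q̄ = (S_0/π) × [bracket] = (1491/π) × 0.970962 = 460.82 W/m².
— Configuration B (ϕ=+3.5°):
Solar declination: sin δ = sin ε · sin L_s = sin 53.60° × sin 358.9° = -0.01545, so δ = -0.885°.
cos h₀ = −tan(+3.5°) tan(-0.885°) = 0.0009, h₀ = 1.5699 rad.
Bracket: h₀ sin ϕ sin δ + cos ϕ cos δ sin h₀ = 1.5699×0.06105×-0.01545 + 0.99813×0.99988×1.00000 = -0.001481 + 0.998010 = 0.996529.
Q̄ = (S_0/π) × [bracket] = (1491/π) × 0.996529 = 472.95 W/m².
Ratio Q̄_A / Q̄_B = 460.82 / 472.95 = 0.9744.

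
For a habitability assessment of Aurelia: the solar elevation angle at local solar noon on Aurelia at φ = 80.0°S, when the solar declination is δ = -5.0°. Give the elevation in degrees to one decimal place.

At local noon the hour angle is zero, so the zenith angle equals |φ − δ| = |-80.0° − (-5.000°)| = 75.000°.
Elevation = 90° − 75.000° = 15.0°.

15.0°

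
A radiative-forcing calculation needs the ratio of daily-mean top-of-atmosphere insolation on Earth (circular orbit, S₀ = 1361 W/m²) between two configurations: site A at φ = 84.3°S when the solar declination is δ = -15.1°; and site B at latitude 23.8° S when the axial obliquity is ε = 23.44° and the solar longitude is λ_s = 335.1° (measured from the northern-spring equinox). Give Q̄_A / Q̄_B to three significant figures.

Q̄_A / Q̄_B ≈ 0.806

— Configuration A (φ=-84.3°):
cos H₀ = −tan(-84.3°) tan(-15.100°) = -2.7033 ≤ −1 ⇒ polar day, H₀ = π.
Bracket: H₀ sin φ sin δ + cos φ cos δ sin H₀ = 3.1416×-0.99506×-0.26050 + 0.09932×0.96547×0.00000 = 0.814344 + 0.000000 = 0.814344.
Q̄ = (S₀/π) × [bracket] = (1361/π) × 0.814344 = 352.79 W/m².
— Configuration B (φ=-23.8°):
Solar declination: sin δ = sin ε · sin λ_s = sin 23.44° × sin 335.1° = -0.16748, so δ = -9.642°.
cos H₀ = −tan(-23.8°) tan(-9.642°) = -0.0749, H₀ = 1.6458 rad.
Bracket: H₀ sin φ sin δ + cos φ cos δ sin H₀ = 1.6458×-0.40355×-0.16748 + 0.91496×0.98587×0.99719 = 0.111234 + 0.899497 = 1.010731.
Q̄ = (S₀/π) × [bracket] = (1361/π) × 1.010731 = 437.87 W/m².
Ratio Q̄_A / Q̄_B = 352.79 / 437.87 = 0.8057.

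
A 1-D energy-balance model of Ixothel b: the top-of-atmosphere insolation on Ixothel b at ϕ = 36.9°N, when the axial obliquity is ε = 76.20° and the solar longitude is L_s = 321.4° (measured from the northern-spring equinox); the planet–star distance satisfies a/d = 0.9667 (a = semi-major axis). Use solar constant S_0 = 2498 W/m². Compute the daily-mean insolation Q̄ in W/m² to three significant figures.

Solar declination: sin δ = sin ε · sin L_s = sin 76.20° × sin 321.4° = -0.60587, so δ = -37.292°.
cos h₀ = −tan(+36.9°) tan(-37.292°) = 0.5718, h₀ = 0.9621 rad.
Bracket: h₀ sin ϕ sin δ + cos ϕ cos δ sin h₀ = 0.9621×0.60042×-0.60587 + 0.79968×0.79556×0.82039 = -0.349989 + 0.521927 = 0.171938.
Inverse-square distance factor (a/d)² = 0.9667² = 0.934509.
Q̄ = (S_0/π) × 0.934509 × [bracket] = (2498/π) × 0.934509 × 0.171938 = 127.8 W/m².

Q̄ ≈ 128 W/m²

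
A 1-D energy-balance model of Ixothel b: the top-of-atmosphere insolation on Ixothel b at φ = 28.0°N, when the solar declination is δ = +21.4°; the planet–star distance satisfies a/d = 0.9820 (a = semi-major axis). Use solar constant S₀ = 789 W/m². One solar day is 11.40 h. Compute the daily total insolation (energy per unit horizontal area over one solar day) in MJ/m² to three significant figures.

cos H₀ = −tan(+28.0°) tan(+21.400°) = -0.2084, H₀ = 1.7807 rad.
Bracket: H₀ sin φ sin δ + cos φ cos δ sin H₀ = 1.7807×0.46947×0.36488 + 0.88295×0.93106×0.97805 = 0.305034 + 0.804035 = 1.109069.
Inverse-square distance factor (a/d)² = 0.9820² = 0.964324.
Q̄ = (S₀/π) × 0.964324 × [bracket] = (789/π) × 0.964324 × 1.109069 = 268.60 W/m².
Daily total = Q̄ × 11.40 h × 3600 s/h = 268.60 × 11.40 × 3600 / 10⁶ = 11.02 MJ/m².

11.0 MJ/m²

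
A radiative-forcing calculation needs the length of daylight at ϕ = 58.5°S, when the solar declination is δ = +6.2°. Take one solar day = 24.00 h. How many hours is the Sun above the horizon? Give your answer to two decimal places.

cos h₀ = −tan ϕ · tan δ = −tan(-58.5°) × tan(+6.200°) = 0.1773, so h₀ = 1.3926 rad = 79.79°.
Daylight = 2h₀/(2π) × 24.00 h = (1.3926/π) × 24.00 = 10.64 h.

10.64 h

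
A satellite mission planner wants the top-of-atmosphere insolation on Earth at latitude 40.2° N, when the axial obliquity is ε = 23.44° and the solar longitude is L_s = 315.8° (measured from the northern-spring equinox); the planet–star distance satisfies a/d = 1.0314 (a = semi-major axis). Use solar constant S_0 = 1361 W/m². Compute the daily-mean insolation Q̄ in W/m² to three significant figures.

Q̄ ≈ 219 W/m²

Solar declination: sin δ = sin ε · sin L_s = sin 23.44° × sin 315.8° = -0.27732, so δ = -16.101°.
cos h₀ = −tan(+40.2°) tan(-16.101°) = 0.2439, h₀ = 1.3244 rad.
Bracket: h₀ sin ϕ sin δ + cos ϕ cos δ sin h₀ = 1.3244×0.64546×-0.27732 + 0.76380×0.96078×0.96979 = -0.237066 + 0.711674 = 0.474608.
Inverse-square distance factor (a/d)² = 1.0314² = 1.063786.
Q̄ = (S_0/π) × 1.063786 × [bracket] = (1361/π) × 1.063786 × 0.474608 = 218.7 W/m².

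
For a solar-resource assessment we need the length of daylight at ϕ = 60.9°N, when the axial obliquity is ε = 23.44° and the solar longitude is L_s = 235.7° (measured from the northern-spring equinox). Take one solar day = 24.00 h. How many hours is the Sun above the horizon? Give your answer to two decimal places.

Solar declination: sin δ = sin ε · sin L_s = sin 23.44° × sin 235.7° = -0.32861, so δ = -19.185°.
cos h₀ = −tan ϕ · tan δ = −tan(+60.9°) × tan(-19.185°) = 0.6251, so h₀ = 0.8955 rad = 51.31°.
Daylight = 2h₀/(2π) × 24.00 h = (0.8955/π) × 24.00 = 6.84 h.

6.84 h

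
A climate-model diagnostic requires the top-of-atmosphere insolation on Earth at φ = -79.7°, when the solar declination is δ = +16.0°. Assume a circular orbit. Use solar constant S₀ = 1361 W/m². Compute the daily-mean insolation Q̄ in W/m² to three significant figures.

cos H₀ = −tan(-79.7°) tan(+16.000°) = 1.5779 ≥ 1 ⇒ polar night, H₀ = 0 and Q̄ = 0.

Q̄ ≈ 0.00 W/m²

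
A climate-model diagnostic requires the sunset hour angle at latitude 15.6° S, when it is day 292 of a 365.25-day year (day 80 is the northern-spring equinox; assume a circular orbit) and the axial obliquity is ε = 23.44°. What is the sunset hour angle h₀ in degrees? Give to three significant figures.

h₀ = 93.1°

Solar longitude: L_s = 360° × (292 − 80)/365.25 = 208.953°.
sin δ = sin 23.44° × sin 208.953° = -0.19256, so δ = -11.103°.
cos h₀ = −tan ϕ · tan δ = −tan(-15.6°) × tan(-11.103°) = -0.0548, so h₀ = 1.6256 rad = 93.14°.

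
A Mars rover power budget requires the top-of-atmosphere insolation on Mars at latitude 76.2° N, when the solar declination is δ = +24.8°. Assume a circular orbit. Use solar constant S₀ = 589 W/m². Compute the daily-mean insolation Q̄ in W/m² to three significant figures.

cos H₀ = −tan(+76.2°) tan(+24.800°) = -1.8812 ≤ −1 ⇒ polar day, H₀ = π.
Bracket: H₀ sin φ sin δ + cos φ cos δ sin H₀ = 3.1416×0.97113×0.41945 + 0.23853×0.90778×0.00000 = 1.279701 + 0.000000 = 1.279701.
Q̄ = (S₀/π) × [bracket] = (589/π) × 1.279701 = 239.9 W/m².

Q̄ ≈ 240 W/m²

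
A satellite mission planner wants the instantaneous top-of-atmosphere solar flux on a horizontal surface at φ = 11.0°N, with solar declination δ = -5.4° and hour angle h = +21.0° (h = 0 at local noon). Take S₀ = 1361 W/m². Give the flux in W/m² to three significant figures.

1.22e+03 W/m²

cos θ_z = sin φ sin δ + cos φ cos δ cos h = -0.017957 + 0.912361 = 0.894404.
Flux = S₀ · cos θ_z = 1361 × 0.894404 = 1217 W/m².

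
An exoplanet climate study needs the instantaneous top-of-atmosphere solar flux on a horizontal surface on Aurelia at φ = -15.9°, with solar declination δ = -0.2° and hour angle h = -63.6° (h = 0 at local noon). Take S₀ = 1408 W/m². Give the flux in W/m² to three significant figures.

cos θ_z = sin φ sin δ + cos φ cos δ cos h = 0.000956 + 0.427621 = 0.428577.
Flux = S₀ · cos θ_z = 1408 × 0.428577 = 603.4 W/m².

603 W/m²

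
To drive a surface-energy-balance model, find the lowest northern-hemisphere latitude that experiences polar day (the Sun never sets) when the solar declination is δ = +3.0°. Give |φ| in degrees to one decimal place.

|φ| = 87.0°

Polar day requires cos H₀ = −tan φ tan δ ≤ −1, i.e. tan φ tan δ ≥ 1.
The boundary is |tan φ| · |tan δ| = 1, so |φ| = 90° − |δ| = 90° − 3.0° = 87.0° in the northern hemisphere.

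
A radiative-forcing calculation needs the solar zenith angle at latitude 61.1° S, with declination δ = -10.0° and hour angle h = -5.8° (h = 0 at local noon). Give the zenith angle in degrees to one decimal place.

cos θ_z = sin ϕ sin δ + cos ϕ cos δ cos h = 0.152023 + 0.473504 = 0.625527.
θ_z = arccos(0.625527) = 51.3°.

θ_z = 51.3°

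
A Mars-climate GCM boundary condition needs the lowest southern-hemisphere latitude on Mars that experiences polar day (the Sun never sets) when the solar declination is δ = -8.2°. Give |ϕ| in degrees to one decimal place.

|ϕ| = 81.8°

Polar day requires cos h₀ = −tan ϕ tan δ ≤ −1, i.e. tan ϕ tan δ ≥ 1.
The boundary is |tan ϕ| · |tan δ| = 1, so |ϕ| = 90° − |δ| = 90° − 8.2° = 81.8° in the southern hemisphere.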